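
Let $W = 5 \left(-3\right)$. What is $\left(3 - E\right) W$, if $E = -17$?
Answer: $-300$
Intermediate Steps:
$W = -15$
$\left(3 - E\right) W = \left(3 - -17\right) \left(-15\right) = \left(3 + 17\right) \left(-15\right) = 20 \left(-15\right) = -300$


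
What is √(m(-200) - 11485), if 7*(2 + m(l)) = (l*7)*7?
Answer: 7*I*√263 ≈ 113.52*I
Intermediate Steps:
m(l) = -2 + 7*l (m(l) = -2 + ((l*7)*7)/7 = -2 + ((7*l)*7)/7 = -2 + (49*l)/7 = -2 + 7*l)
√(m(-200) - 11485) = √((-2 + 7*(-200)) - 11485) = √((-2 - 1400) - 11485) = √(-1402 - 11485) = √(-12887) = 7*I*√263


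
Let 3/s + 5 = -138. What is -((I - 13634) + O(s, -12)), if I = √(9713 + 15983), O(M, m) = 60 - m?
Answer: 13562 - 4*√1606 ≈ 13402.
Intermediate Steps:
s = -3/143 (s = 3/(-5 - 138) = 3/(-143) = 3*(-1/143) = -3/143 ≈ -0.020979)
I = 4*√1606 (I = √25696 = 4*√1606 ≈ 160.30)
-((I - 13634) + O(s, -12)) = -((4*√1606 - 13634) + (60 - 1*(-12))) = -((-13634 + 4*√1606) + (60 + 12)) = -((-13634 + 4*√1606) + 72) = -(-13562 + 4*√1606) = 13562 - 4*√1606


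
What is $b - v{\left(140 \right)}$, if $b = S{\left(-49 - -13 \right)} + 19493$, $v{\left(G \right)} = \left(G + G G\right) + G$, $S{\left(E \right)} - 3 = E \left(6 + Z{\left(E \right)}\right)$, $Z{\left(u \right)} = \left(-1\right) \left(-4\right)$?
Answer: $-744$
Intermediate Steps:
$Z{\left(u \right)} = 4$
$S{\left(E \right)} = 3 + 10 E$ ($S{\left(E \right)} = 3 + E \left(6 + 4\right) = 3 + E 10 = 3 + 10 E$)
$v{\left(G \right)} = G^{2} + 2 G$ ($v{\left(G \right)} = \left(G + G^{2}\right) + G = G^{2} + 2 G$)
$b = 19136$ ($b = \left(3 + 10 \left(-49 - -13\right)\right) + 19493 = \left(3 + 10 \left(-49 + 13\right)\right) + 19493 = \left(3 + 10 \left(-36\right)\right) + 19493 = \left(3 - 360\right) + 19493 = -357 + 19493 = 19136$)
$b - v{\left(140 \right)} = 19136 - 140 \left(2 + 140\right) = 19136 - 140 \cdot 142 = 19136 - 19880 = -744$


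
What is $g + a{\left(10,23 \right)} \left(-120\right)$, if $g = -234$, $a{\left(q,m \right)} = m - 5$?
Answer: $-2394$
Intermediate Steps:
$a{\left(q,m \right)} = -5 + m$ ($a{\left(q,m \right)} = m - 5 = -5 + m$)
$g + a{\left(10,23 \right)} \left(-120\right) = -234 + \left(-5 + 23\right) \left(-120\right) = -234 + 18 \left(-120\right) = -234 - 2160 = -2394$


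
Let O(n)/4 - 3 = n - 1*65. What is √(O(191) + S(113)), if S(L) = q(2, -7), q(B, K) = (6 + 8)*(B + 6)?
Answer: 2*√157 ≈ 25.060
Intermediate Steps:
q(B, K) = 84 + 14*B (q(B, K) = 14*(6 + B) = 84 + 14*B)
S(L) = 112 (S(L) = 84 + 14*2 = 84 + 28 = 112)
O(n) = -248 + 4*n (O(n) = 12 + 4*(n - 1*65) = 12 + 4*(n - 65) = 12 + 4*(-65 + n) = 12 + (-260 + 4*n) = -248 + 4*n)
√(O(191) + S(113)) = √((-248 + 4*191) + 112) = √((-248 + 764) + 112) = √(516 + 112) = √628 = 2*√157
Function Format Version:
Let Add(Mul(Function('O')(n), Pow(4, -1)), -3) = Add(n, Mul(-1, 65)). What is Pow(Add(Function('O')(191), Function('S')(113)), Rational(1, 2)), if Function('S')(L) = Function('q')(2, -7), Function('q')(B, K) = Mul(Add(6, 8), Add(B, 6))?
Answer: Mul(2, Pow(157, Rational(1, 2))) ≈ 25.060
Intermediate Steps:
Function('q')(B, K) = Add(84, Mul(14, B)) (Function('q')(B, K) = Mul(14, Add(6, B)) = Add(84, Mul(14, B)))
Function('S')(L) = 112 (Function('S')(L) = Add(84, Mul(14, 2)) = Add(84, 28) = 112)
Function('O')(n) = Add(-248, Mul(4, n)) (Function('O')(n) = Add(12, Mul(4, Add(n, Mul(-1, 65)))) = Add(12, Mul(4, Add(n, -65))) = Add(12, Mul(4, Add(-65, n))) = Add(12, Add(-260, Mul(4, n))) = Add(-248, Mul(4, n)))
Pow(Add(Function('O')(191), Function('S')(113)), Rational(1, 2)) = Pow(Add(Add(-248, Mul(4, 191)), 112), Rational(1, 2)) = Pow(Add(Add(-248, 764), 112), Rational(1, 2)) = Pow(Add(516, 112), Rational(1, 2)) = Pow(628, Rational(1, 2)) = Mul(2, Pow(157, Rational(1, 2)))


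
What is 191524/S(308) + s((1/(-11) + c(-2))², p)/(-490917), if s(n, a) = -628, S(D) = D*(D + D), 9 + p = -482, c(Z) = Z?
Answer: 3362197739/3326453592 ≈ 1.0107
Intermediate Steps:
p = -491 (p = -9 - 482 = -491)
S(D) = 2*D² (S(D) = D*(2*D) = 2*D²)
191524/S(308) + s((1/(-11) + c(-2))², p)/(-490917) = 191524/((2*308²)) - 628/(-490917) = 191524/((2*94864)) - 628*(-1/490917) = 191524/189728 + 628/490917 = 191524*(1/189728) + 628/490917 = 47881/47432 + 628/490917 = 3362197739/3326453592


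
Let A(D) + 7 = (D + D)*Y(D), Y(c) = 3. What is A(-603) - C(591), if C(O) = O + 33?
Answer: -4249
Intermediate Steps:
A(D) = -7 + 6*D (A(D) = -7 + (D + D)*3 = -7 + (2*D)*3 = -7 + 6*D)
C(O) = 33 + O
A(-603) - C(591) = (-7 + 6*(-603)) - (33 + 591) = (-7 - 3618) - 1*624 = -3625 - 624 = -4249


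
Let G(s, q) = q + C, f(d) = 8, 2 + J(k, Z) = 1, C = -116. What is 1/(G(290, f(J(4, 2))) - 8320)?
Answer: -1/8428 ≈ -0.00011865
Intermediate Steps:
J(k, Z) = -1 (J(k, Z) = -2 + 1 = -1)
G(s, q) = -116 + q (G(s, q) = q - 116 = -116 + q)
1/(G(290, f(J(4, 2))) - 8320) = 1/((-116 + 8) - 8320) = 1/(-108 - 8320) = 1/(-8428) = -1/8428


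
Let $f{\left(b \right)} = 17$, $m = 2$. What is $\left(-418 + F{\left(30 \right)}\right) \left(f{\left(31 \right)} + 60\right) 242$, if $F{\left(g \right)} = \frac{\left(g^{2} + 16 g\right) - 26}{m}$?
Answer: $4826206$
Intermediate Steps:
$F{\left(g \right)} = -13 + \frac{g^{2}}{2} + 8 g$ ($F{\left(g \right)} = \frac{\left(g^{2} + 16 g\right) - 26}{2} = \left(-26 + g^{2} + 16 g\right) \frac{1}{2} = -13 + \frac{g^{2}}{2} + 8 g$)
$\left(-418 + F{\left(30 \right)}\right) \left(f{\left(31 \right)} + 60\right) 242 = \left(-418 + \left(-13 + \frac{30^{2}}{2} + 8 \cdot 30\right)\right) \left(17 + 60\right) 242 = \left(-418 + \left(-13 + \frac{1}{2} \cdot 900 + 240\right)\right) 77 \cdot 242 = \left(-418 + \left(-13 + 450 + 240\right)\right) 77 \cdot 242 = \left(-418 + 677\right) 77 \cdot 242 = 259 \cdot 77 \cdot 242 = 19943 \cdot 242 = 4826206$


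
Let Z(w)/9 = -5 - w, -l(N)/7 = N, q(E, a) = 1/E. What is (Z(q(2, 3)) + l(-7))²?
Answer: ¼ ≈ 0.25000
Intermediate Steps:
l(N) = -7*N
Z(w) = -45 - 9*w (Z(w) = 9*(-5 - w) = -45 - 9*w)
(Z(q(2, 3)) + l(-7))² = ((-45 - 9/2) - 7*(-7))² = ((-45 - 9*½) + 49)² = ((-45 - 9/2) + 49)² = (-99/2 + 49)² = (-½)² = ¼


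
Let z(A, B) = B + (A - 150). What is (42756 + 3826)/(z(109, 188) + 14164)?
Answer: 46582/14311 ≈ 3.2550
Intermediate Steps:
z(A, B) = -150 + A + B (z(A, B) = B + (-150 + A) = -150 + A + B)
(42756 + 3826)/(z(109, 188) + 14164) = (42756 + 3826)/((-150 + 109 + 188) + 14164) = 46582/(147 + 14164) = 46582/14311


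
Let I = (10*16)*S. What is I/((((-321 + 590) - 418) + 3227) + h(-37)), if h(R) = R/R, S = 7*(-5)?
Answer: -5600/3079 ≈ -1.8188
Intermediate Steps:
S = -35
h(R) = 1
I = -5600 (I = (10*16)*(-35) = 160*(-35) = -5600)
I/((((-321 + 590) - 418) + 3227) + h(-37)) = -5600/((((-321 + 590) - 418) + 3227) + 1) = -5600/(((269 - 418) + 3227) + 1) = -5600/((-149 + 3227) + 1) = -5600/(3078 + 1) = -5600/3079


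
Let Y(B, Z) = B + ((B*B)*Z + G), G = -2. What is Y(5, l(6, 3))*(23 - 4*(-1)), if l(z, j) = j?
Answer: 2106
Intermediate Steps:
Y(B, Z) = -2 + B + Z*B² (Y(B, Z) = B + ((B*B)*Z - 2) = B + (B²*Z - 2) = B + (Z*B² - 2) = B + (-2 + Z*B²) = -2 + B + Z*B²)
Y(5, l(6, 3))*(23 - 4*(-1)) = (-2 + 5 + 3*5²)*(23 - 4*(-1)) = (-2 + 5 + 3*25)*(23 + 4) = (-2 + 5 + 75)*27 = 78*27 = 2106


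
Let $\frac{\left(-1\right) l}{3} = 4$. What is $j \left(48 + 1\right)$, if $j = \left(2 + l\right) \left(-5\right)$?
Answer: $2450$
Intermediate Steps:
$l = -12$ ($l = \left(-3\right) 4 = -12$)
$j = 50$ ($j = \left(2 - 12\right) \left(-5\right) = \left(-10\right) \left(-5\right) = 50$)
$j \left(48 + 1\right) = 50 \left(48 + 1\right) = 50 \cdot 49 = 2450$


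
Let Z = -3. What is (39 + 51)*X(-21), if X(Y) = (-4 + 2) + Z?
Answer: -450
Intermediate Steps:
X(Y) = -5 (X(Y) = (-4 + 2) - 3 = -2 - 3 = -5)
(39 + 51)*X(-21) = (39 + 51)*(-5) = 90*(-5) = -450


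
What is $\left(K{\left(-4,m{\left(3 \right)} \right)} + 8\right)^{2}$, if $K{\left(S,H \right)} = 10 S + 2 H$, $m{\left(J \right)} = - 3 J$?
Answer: $2500$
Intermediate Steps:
$K{\left(S,H \right)} = 2 H + 10 S$
$\left(K{\left(-4,m{\left(3 \right)} \right)} + 8\right)^{2} = \left(\left(2 \left(\left(-3\right) 3\right) + 10 \left(-4\right)\right) + 8\right)^{2} = \left(\left(2 \left(-9\right) - 40\right) + 8\right)^{2} = \left(\left(-18 - 40\right) + 8\right)^{2} = \left(-58 + 8\right)^{2} = \left(-50\right)^{2} = 2500$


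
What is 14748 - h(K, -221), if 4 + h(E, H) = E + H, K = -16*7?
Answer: 15085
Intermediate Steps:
K = -112
h(E, H) = -4 + E + H (h(E, H) = -4 + (E + H) = -4 + E + H)
14748 - h(K, -221) = 14748 - (-4 - 112 - 221) = 14748 - 1*(-337) = 14748 + 337 = 15085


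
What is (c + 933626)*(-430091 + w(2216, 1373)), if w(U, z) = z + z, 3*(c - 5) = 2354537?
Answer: -2203147233350/3 ≈ -7.3438e+11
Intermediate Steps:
c = 2354552/3 (c = 5 + (1/3)*2354537 = 5 + 2354537/3 = 2354552/3 ≈ 7.8485e+5)
w(U, z) = 2*z
(c + 933626)*(-430091 + w(2216, 1373)) = (2354552/3 + 933626)*(-430091 + 2*1373) = 5155430*(-430091 + 2746)/3 = (5155430/3)*(-427345) = -2203147233350/3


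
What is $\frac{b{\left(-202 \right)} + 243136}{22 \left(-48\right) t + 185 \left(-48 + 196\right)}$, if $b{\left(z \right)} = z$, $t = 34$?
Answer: $- \frac{57}{2} \approx -28.5$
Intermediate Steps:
$\frac{b{\left(-202 \right)} + 243136}{22 \left(-48\right) t + 185 \left(-48 + 196\right)} = \frac{-202 + 243136}{22 \left(-48\right) 34 + 185 \left(-48 + 196\right)} = \frac{242934}{\left(-1056\right) 34 + 185 \cdot 148} = \frac{242934}{-35904 + 27380} = \frac{242934}{-8524} = 242934 \left(- \frac{1}{8524}\right) = - \frac{57}{2}$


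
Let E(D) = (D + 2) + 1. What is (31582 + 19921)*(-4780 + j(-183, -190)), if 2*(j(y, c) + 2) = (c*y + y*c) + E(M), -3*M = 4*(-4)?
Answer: 9268119359/6 ≈ 1.5447e+9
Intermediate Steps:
M = 16/3 (M = -4*(-4)/3 = -⅓*(-16) = 16/3 ≈ 5.3333)
E(D) = 3 + D (E(D) = (2 + D) + 1 = 3 + D)
j(y, c) = 13/6 + c*y (j(y, c) = -2 + ((c*y + y*c) + (3 + 16/3))/2 = -2 + ((c*y + c*y) + 25/3)/2 = -2 + (2*c*y + 25/3)/2 = -2 + (25/3 + 2*c*y)/2 = -2 + (25/6 + c*y) = 13/6 + c*y)
(31582 + 19921)*(-4780 + j(-183, -190)) = (31582 + 19921)*(-4780 + (13/6 - 190*(-183))) = 51503*(-4780 + (13/6 + 34770)) = 51503*(-4780 + 208633/6) = 51503*(179953/6) = 9268119359/6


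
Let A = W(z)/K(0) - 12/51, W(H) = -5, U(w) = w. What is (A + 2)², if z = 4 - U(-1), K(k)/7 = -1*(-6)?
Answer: 1380625/509796 ≈ 2.7082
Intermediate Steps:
K(k) = 42 (K(k) = 7*(-1*(-6)) = 7*6 = 42)
z = 5 (z = 4 - 1*(-1) = 4 + 1 = 5)
A = -253/714 (A = -5/42 - 12/51 = -5*1/42 - 12*1/51 = -5/42 - 4/17 = -253/714 ≈ -0.35434)
(A + 2)² = (-253/714 + 2)² = (1175/714)² = 1380625/509796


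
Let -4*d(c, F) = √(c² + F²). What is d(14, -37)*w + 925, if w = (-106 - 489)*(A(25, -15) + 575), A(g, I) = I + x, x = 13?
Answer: 925 + 340935*√1565/4 ≈ 3.3728e+6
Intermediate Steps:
d(c, F) = -√(F² + c²)/4 (d(c, F) = -√(c² + F²)/4 = -√(F² + c²)/4)
A(g, I) = 13 + I (A(g, I) = I + 13 = 13 + I)
w = -340935 (w = (-106 - 489)*((13 - 15) + 575) = -595*(-2 + 575) = -595*573 = -340935)
d(14, -37)*w + 925 = -√((-37)² + 14²)/4*(-340935) + 925 = -√(1369 + 196)/4*(-340935) + 925 = -√1565/4*(-340935) + 925 = 340935*√1565/4 + 925 = 925 + 340935*√1565/4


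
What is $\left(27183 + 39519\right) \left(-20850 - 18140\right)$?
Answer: $-2600710980$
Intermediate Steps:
$\left(27183 + 39519\right) \left(-20850 - 18140\right) = 66702 \left(-38990\right) = -2600710980$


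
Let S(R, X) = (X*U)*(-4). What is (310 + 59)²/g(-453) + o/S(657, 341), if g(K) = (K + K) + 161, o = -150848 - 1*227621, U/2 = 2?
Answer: -460935011/4064720 ≈ -113.40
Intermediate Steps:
U = 4 (U = 2*2 = 4)
o = -378469 (o = -150848 - 227621 = -378469)
g(K) = 161 + 2*K (g(K) = 2*K + 161 = 161 + 2*K)
S(R, X) = -16*X (S(R, X) = (X*4)*(-4) = (4*X)*(-4) = -16*X)
(310 + 59)²/g(-453) + o/S(657, 341) = (310 + 59)²/(161 + 2*(-453)) - 378469/((-16*341)) = 369²/(161 - 906) - 378469/(-5456) = 136161/(-745) - 378469*(-1/5456) = 136161*(-1/745) + 378469/5456 = -136161/745 + 378469/5456 = -460935011/4064720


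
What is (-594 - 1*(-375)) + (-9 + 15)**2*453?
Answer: 16089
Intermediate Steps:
(-594 - 1*(-375)) + (-9 + 15)**2*453 = (-594 + 375) + 6**2*453 = -219 + 36*453 = -219 + 16308 = 16089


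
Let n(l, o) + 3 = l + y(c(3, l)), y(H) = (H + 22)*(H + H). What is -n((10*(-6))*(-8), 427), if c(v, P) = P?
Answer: -482397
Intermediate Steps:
y(H) = 2*H*(22 + H) (y(H) = (22 + H)*(2*H) = 2*H*(22 + H))
n(l, o) = -3 + l + 2*l*(22 + l) (n(l, o) = -3 + (l + 2*l*(22 + l)) = -3 + l + 2*l*(22 + l))
-n((10*(-6))*(-8), 427) = -(-3 + (10*(-6))*(-8) + 2*((10*(-6))*(-8))*(22 + (10*(-6))*(-8))) = -(-3 - 60*(-8) + 2*(-60*(-8))*(22 - 60*(-8))) = -(-3 + 480 + 2*480*(22 + 480)) = -(-3 + 480 + 2*480*502) = -(-3 + 480 + 481920) = -1*482397 = -482397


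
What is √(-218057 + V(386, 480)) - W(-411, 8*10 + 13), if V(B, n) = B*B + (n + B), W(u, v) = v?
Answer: -93 + I*√68195 ≈ -93.0 + 261.14*I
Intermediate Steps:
V(B, n) = B + n + B² (V(B, n) = B² + (B + n) = B + n + B²)
√(-218057 + V(386, 480)) - W(-411, 8*10 + 13) = √(-218057 + (386 + 480 + 386²)) - (8*10 + 13) = √(-218057 + (386 + 480 + 148996)) - (80 + 13) = √(-218057 + 149862) - 1*93 = √(-68195) - 93 = I*√68195 - 93 = -93 + I*√68195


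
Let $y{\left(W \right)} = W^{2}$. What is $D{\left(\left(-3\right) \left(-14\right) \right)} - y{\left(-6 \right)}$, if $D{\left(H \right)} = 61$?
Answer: $25$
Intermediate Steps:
$D{\left(\left(-3\right) \left(-14\right) \right)} - y{\left(-6 \right)} = 61 - \left(-6\right)^{2} = 61 - 36 = 25$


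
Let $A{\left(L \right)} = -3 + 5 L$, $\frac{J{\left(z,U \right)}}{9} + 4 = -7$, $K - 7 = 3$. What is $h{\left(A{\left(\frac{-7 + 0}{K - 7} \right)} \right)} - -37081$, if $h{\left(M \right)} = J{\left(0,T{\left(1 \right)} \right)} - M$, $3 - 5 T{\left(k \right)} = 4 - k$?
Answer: $\frac{110990}{3} \approx 36997.0$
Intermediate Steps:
$T{\left(k \right)} = - \frac{1}{5} + \frac{k}{5}$ ($T{\left(k \right)} = \frac{3}{5} - \frac{4 - k}{5} = \frac{3}{5} + \left(- \frac{4}{5} + \frac{k}{5}\right) = - \frac{1}{5} + \frac{k}{5}$)
$K = 10$ ($K = 7 + 3 = 10$)
$J{\left(z,U \right)} = -99$ ($J{\left(z,U \right)} = -36 + 9 \left(-7\right) = -36 - 63 = -99$)
$h{\left(M \right)} = -99 - M$
$h{\left(A{\left(\frac{-7 + 0}{K - 7} \right)} \right)} - -37081 = \left(-99 - \left(-3 + 5 \frac{-7 + 0}{10 - 7}\right)\right) - -37081 = \left(-99 - \left(-3 + 5 \left(- \frac{7}{3}\right)\right)\right) + 37081 = \left(-99 - \left(-3 - \frac{35}{3}\right)\right) + 37081 = \left(-99 - - \frac{44}{3}\right) + 37081 = \left(-99 + \frac{44}{3}\right) + 37081 = - \frac{253}{3} + 37081 = \frac{110990}{3}$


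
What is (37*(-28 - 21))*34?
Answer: -61642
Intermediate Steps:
(37*(-28 - 21))*34 = (37*(-49))*34 = -1813*34 = -61642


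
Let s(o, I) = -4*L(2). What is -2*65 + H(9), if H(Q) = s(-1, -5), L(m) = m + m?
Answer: -146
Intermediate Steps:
L(m) = 2*m
s(o, I) = -16 (s(o, I) = -8*2 = -4*4 = -16)
H(Q) = -16
-2*65 + H(9) = -2*65 - 16 = -130 - 16 = -146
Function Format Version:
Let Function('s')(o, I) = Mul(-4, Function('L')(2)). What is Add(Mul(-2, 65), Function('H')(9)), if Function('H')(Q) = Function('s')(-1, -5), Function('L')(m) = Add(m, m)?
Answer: -146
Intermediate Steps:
Function('L')(m) = Mul(2, m)
Function('s')(o, I) = -16 (Function('s')(o, I) = Mul(-4, Mul(2, 2)) = Mul(-4, 4) = -16)
Function('H')(Q) = -16
Add(Mul(-2, 65), Function('H')(9)) = Add(Mul(-2, 65), -16) = Add(-130, -16) = -146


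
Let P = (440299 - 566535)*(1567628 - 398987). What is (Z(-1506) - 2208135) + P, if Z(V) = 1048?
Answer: -147526772363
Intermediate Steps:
P = -147524565276 (P = -126236*1168641 = -147524565276)
(Z(-1506) - 2208135) + P = (1048 - 2208135) - 147524565276 = -2207087 - 147524565276 = -147526772363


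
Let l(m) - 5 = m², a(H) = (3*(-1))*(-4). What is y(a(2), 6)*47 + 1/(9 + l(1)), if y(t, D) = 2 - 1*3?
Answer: -704/15 ≈ -46.933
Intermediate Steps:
a(H) = 12 (a(H) = -3*(-4) = 12)
l(m) = 5 + m²
y(t, D) = -1 (y(t, D) = 2 - 3 = -1)
y(a(2), 6)*47 + 1/(9 + l(1)) = -1*47 + 1/(9 + (5 + 1²)) = -47 + 1/(9 + (5 + 1)) = -47 + 1/(9 + 6) = -47 + 1/15 = -704/15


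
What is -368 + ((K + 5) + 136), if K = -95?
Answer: -322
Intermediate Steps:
-368 + ((K + 5) + 136) = -368 + ((-95 + 5) + 136) = -368 + (-90 + 136) = -368 + 46 = -322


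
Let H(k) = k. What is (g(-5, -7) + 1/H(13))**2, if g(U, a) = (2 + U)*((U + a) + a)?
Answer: 550564/169 ≈ 3257.8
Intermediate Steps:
g(U, a) = (2 + U)*(U + 2*a)
(g(-5, -7) + 1/H(13))**2 = (((-5)**2 + 2*(-5) + 4*(-7) + 2*(-5)*(-7)) + 1/13)**2 = ((25 - 10 - 28 + 70) + 1/13)**2 = (57 + 1/13)**2 = (742/13)**2 = 550564/169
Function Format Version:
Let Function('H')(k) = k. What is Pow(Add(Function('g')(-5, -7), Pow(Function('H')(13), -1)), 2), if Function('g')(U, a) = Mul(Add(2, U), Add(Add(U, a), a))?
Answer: Rational(550564, 169) ≈ 3257.8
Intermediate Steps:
Function('g')(U, a) = Mul(Add(2, U), Add(U, Mul(2, a)))
Pow(Add(Function('g')(-5, -7), Pow(Function('H')(13), -1)), 2) = Pow(Add(Add(Pow(-5, 2), Mul(2, -5), Mul(4, -7), Mul(2, -5, -7)), Pow(13, -1)), 2) = Pow(Add(Add(25, -10, -28, 70), Rational(1, 13)), 2) = Pow(Add(57, Rational(1, 13)), 2) = Pow(Rational(742, 13), 2) = Rational(550564, 169)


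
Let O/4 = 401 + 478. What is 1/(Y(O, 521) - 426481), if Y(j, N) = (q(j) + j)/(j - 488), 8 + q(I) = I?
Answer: -757/322844361 ≈ -2.3448e-6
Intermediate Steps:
O = 3516 (O = 4*(401 + 478) = 4*879 = 3516)
q(I) = -8 + I
Y(j, N) = (-8 + 2*j)/(-488 + j) (Y(j, N) = ((-8 + j) + j)/(j - 488) = (-8 + 2*j)/(-488 + j))
1/(Y(O, 521) - 426481) = 1/(2*(-4 + 3516)/(-488 + 3516) - 426481) = 1/(2*3512/3028 - 426481) = 1/(2*(1/3028)*3512 - 426481) = 1/(1756/757 - 426481) = 1/(-322844361/757) = -757/322844361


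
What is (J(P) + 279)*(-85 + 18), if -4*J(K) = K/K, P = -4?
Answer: -74705/4 ≈ -18676.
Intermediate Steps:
J(K) = -1/4 (J(K) = -K/(4*K) = -1/4*1 = -1/4)
(J(P) + 279)*(-85 + 18) = (-1/4 + 279)*(-85 + 18) = (1115/4)*(-67) = -74705/4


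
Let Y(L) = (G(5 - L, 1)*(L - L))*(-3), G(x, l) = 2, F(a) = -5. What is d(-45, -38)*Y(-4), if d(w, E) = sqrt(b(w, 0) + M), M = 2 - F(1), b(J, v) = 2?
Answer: 0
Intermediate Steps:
M = 7 (M = 2 - 1*(-5) = 2 + 5 = 7)
d(w, E) = 3 (d(w, E) = sqrt(2 + 7) = sqrt(9) = 3)
Y(L) = 0 (Y(L) = (2*(L - L))*(-3) = (2*0)*(-3) = 0*(-3) = 0)
d(-45, -38)*Y(-4) = 3*0 = 0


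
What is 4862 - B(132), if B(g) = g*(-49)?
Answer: 11330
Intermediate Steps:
B(g) = -49*g
4862 - B(132) = 4862 - (-49)*132 = 4862 - 1*(-6468) = 4862 + 6468 = 11330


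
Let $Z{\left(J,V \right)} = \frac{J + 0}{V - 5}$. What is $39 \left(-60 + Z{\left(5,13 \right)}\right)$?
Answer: $- \frac{18525}{8} \approx -2315.6$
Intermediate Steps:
$Z{\left(J,V \right)} = \frac{J}{-5 + V}$
$39 \left(-60 + Z{\left(5,13 \right)}\right) = 39 \left(-60 + \frac{5}{-5 + 13}\right) = 39 \left(-60 + \frac{5}{8}\right) = 39 \left(- \frac{475}{8}\right) = - \frac{18525}{8}$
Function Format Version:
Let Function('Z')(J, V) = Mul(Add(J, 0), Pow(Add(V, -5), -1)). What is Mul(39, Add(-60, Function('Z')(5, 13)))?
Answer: Rational(-18525, 8) ≈ -2315.6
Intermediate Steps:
Function('Z')(J, V) = Mul(J, Pow(Add(-5, V), -1))
Mul(39, Add(-60, Function('Z')(5, 13))) = Mul(39, Add(-60, Mul(5, Pow(Add(-5, 13), -1)))) = Mul(39, Add(-60, Mul(5, Pow(8, -1)))) = Mul(39, Add(-60, Mul(5, Rational(1, 8)))) = Mul(39, Add(-60, Rational(5, 8))) = Mul(39, Rational(-475, 8)) = Rational(-18525, 8)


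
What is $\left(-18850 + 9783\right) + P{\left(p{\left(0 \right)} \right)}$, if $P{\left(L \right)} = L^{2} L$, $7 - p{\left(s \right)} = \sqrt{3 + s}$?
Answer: $-9067 + \left(7 - \sqrt{3}\right)^{3} \approx -8920.8$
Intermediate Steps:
$p{\left(s \right)} = 7 - \sqrt{3 + s}$
$P{\left(L \right)} = L^{3}$
$\left(-18850 + 9783\right) + P{\left(p{\left(0 \right)} \right)} = \left(-18850 + 9783\right) + \left(7 - \sqrt{3 + 0}\right)^{3} = -9067 + \left(7 - \sqrt{3}\right)^{3}$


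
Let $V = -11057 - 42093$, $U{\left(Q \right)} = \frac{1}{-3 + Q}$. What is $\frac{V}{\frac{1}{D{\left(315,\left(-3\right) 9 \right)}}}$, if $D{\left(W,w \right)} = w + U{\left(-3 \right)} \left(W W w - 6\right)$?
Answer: $-23730757475$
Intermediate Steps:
$V = -53150$
$D{\left(W,w \right)} = 1 + w - \frac{w W^{2}}{6}$ ($D{\left(W,w \right)} = w + \frac{W W w - 6}{-3 - 3} = w + \frac{W^{2} w - 6}{-6} = w - \frac{w W^{2} - 6}{6} = w - \frac{-6 + w W^{2}}{6} = w - \left(-1 + \frac{w W^{2}}{6}\right) = 1 + w - \frac{w W^{2}}{6}$)
$\frac{V}{\frac{1}{D{\left(315,\left(-3\right) 9 \right)}}} = - \frac{53150}{\frac{1}{1 - 27 - \frac{\left(-3\right) 9 \cdot 315^{2}}{6}}} = - \frac{53150}{\frac{1}{1 - 27 - \left(- \frac{9}{2}\right) 99225}} = - \frac{53150}{\frac{1}{1 - 27 + \frac{893025}{2}}} = - \frac{53150}{\frac{1}{\frac{892973}{2}}} = - \frac{53150}{\frac{2}{892973}} = \left(-53150\right) \frac{892973}{2} = -23730757475$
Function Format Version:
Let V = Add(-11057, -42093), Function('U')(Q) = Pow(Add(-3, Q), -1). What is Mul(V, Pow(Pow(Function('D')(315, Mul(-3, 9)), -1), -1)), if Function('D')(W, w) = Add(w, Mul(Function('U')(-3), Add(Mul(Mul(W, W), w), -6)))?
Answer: -23730757475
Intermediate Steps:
V = -53150
Function('D')(W, w) = Add(1, w, Mul(Rational(-1, 6), w, Pow(W, 2))) (Function('D')(W, w) = Add(w, Mul(Pow(Add(-3, -3), -1), Add(Mul(Mul(W, W), w), -6))) = Add(w, Mul(Pow(-6, -1), Add(Mul(Pow(W, 2), w), -6))) = Add(w, Mul(Rational(-1, 6), Add(Mul(w, Pow(W, 2)), -6))) = Add(w, Mul(Rational(-1, 6), Add(-6, Mul(w, Pow(W, 2))))) = Add(w, Add(1, Mul(Rational(-1, 6), w, Pow(W, 2)))) = Add(1, w, Mul(Rational(-1, 6), w, Pow(W, 2))))
Mul(V, Pow(Pow(Function('D')(315, Mul(-3, 9)), -1), -1)) = Mul(-53150, Pow(Pow(Add(1, Mul(-3, 9), Mul(Rational(-1, 6), Mul(-3, 9), Pow(315, 2))), -1), -1)) = Mul(-53150, Pow(Pow(Add(1, -27, Mul(Rational(-1, 6), -27, 99225)), -1), -1)) = Mul(-53150, Pow(Pow(Add(1, -27, Rational(893025, 2)), -1), -1)) = Mul(-53150, Pow(Pow(Rational(892973, 2), -1), -1)) = Mul(-53150, Pow(Rational(2, 892973), -1)) = Mul(-53150, Rational(892973, 2)) = -23730757475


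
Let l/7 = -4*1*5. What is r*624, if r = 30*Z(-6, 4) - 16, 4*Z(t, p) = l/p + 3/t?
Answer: -176124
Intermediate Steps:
l = -140 (l = 7*(-4*1*5) = 7*(-4*5) = 7*(-20) = -140)
Z(t, p) = -35/p + 3/(4*t) (Z(t, p) = (-140/p + 3/t)/4 = -35/p + 3/(4*t))
r = -1129/4 (r = 30*(-35/4 + (¾)/(-6)) - 16 = 30*(-35*¼ + (¾)*(-⅙)) - 16 = 30*(-35/4 - ⅛) - 16 = 30*(-71/8) - 16 = -1065/4 - 16 = -1129/4 ≈ -282.25)
r*624 = -1129/4*624 = -176124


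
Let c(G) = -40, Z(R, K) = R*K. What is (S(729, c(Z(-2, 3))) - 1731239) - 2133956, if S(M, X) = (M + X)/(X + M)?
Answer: -3865194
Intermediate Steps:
Z(R, K) = K*R
S(M, X) = 1 (S(M, X) = (M + X)/(M + X) = 1)
(S(729, c(Z(-2, 3))) - 1731239) - 2133956 = (1 - 1731239) - 2133956 = -1731238 - 2133956 = -3865194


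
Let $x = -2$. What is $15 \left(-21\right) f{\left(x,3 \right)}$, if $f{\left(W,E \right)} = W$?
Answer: $630$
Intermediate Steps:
$15 \left(-21\right) f{\left(x,3 \right)} = 15 \left(-21\right) \left(-2\right) = \left(-315\right) \left(-2\right) = 630$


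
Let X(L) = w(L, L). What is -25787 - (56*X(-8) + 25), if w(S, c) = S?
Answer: -25364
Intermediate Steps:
X(L) = L
-25787 - (56*X(-8) + 25) = -25787 - (56*(-8) + 25) = -25787 - (-448 + 25) = -25787 - 1*(-423) = -25787 + 423 = -25364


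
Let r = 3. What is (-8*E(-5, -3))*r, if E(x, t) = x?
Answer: 120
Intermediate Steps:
(-8*E(-5, -3))*r = -8*(-5)*3 = 40*3 = 120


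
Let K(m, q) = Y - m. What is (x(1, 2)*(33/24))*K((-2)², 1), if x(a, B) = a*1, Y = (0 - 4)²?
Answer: 33/2 ≈ 16.500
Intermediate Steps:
Y = 16 (Y = (-4)² = 16)
x(a, B) = a
K(m, q) = 16 - m
(x(1, 2)*(33/24))*K((-2)², 1) = (1*(33/24))*(16 - 1*(-2)²) = (1*(33*(1/24)))*(16 - 1*4) = (1*(11/8))*(16 - 4) = (11/8)*12 = 33/2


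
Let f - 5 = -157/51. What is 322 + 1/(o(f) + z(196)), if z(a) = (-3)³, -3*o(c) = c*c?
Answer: 70923967/220285 ≈ 321.96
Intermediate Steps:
f = 98/51 (f = 5 - 157/51 = 98/51 ≈ 1.9216)
o(c) = -c²/3 (o(c) = -c*c/3 = -c²/3)
z(a) = -27
322 + 1/(o(f) + z(196)) = 322 + 1/(-(98/51)²/3 - 27) = 322 + 1/(-⅓*9604/2601 - 27) = 322 + 1/(-9604/7803 - 27) = 322 + 1/(-220285/7803) = 322 - 7803/220285 = 70923967/220285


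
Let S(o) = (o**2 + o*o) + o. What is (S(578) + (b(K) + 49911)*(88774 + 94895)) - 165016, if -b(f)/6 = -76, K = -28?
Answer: 9251360253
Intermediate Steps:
b(f) = 456 (b(f) = -6*(-76) = 456)
S(o) = o + 2*o**2 (S(o) = (o**2 + o**2) + o = 2*o**2 + o = o + 2*o**2)
(S(578) + (b(K) + 49911)*(88774 + 94895)) - 165016 = (578*(1 + 2*578) + (456 + 49911)*(88774 + 94895)) - 165016 = (578*(1 + 1156) + 50367*183669) - 165016 = (578*1157 + 9250856523) - 165016 = (668746 + 9250856523) - 165016 = 9251525269 - 165016 = 9251360253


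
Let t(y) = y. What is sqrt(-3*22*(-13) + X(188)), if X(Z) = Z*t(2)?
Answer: sqrt(1234) ≈ 35.128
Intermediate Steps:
X(Z) = 2*Z (X(Z) = Z*2 = 2*Z)
sqrt(-3*22*(-13) + X(188)) = sqrt(-3*22*(-13) + 2*188) = sqrt(-66*(-13) + 376) = sqrt(858 + 376) = sqrt(1234)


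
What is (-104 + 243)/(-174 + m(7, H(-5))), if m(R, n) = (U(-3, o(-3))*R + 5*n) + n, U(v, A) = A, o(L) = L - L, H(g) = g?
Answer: -139/204 ≈ -0.68137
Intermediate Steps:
o(L) = 0
m(R, n) = 6*n (m(R, n) = (0*R + 5*n) + n = (0 + 5*n) + n = 5*n + n = 6*n)
(-104 + 243)/(-174 + m(7, H(-5))) = (-104 + 243)/(-174 + 6*(-5)) = 139/(-174 - 30) = 139/(-204) = 139*(-1/204) = -139/204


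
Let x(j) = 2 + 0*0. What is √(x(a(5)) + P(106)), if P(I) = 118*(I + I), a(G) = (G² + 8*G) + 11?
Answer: √25018 ≈ 158.17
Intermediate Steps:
a(G) = 11 + G² + 8*G
P(I) = 236*I (P(I) = 118*(2*I) = 236*I)
x(j) = 2 (x(j) = 2 + 0 = 2)
√(x(a(5)) + P(106)) = √(2 + 236*106) = √(2 + 25016) = √25018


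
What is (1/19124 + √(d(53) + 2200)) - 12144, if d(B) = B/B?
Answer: -232241855/19124 + √2201 ≈ -12097.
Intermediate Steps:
d(B) = 1
(1/19124 + √(d(53) + 2200)) - 12144 = (1/19124 + √(1 + 2200)) - 12144 = (1/19124 + √2201) - 12144 = -232241855/19124 + √2201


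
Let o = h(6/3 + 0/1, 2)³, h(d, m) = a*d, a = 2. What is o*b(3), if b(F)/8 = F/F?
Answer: 512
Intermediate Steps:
b(F) = 8 (b(F) = 8*(F/F) = 8*1 = 8)
h(d, m) = 2*d
o = 64 (o = (2*(6/3 + 0/1))³ = (2*(6*(⅓) + 0*1))³ = (2*(2 + 0))³ = (2*2)³ = 4³ = 64)
o*b(3) = 64*8 = 512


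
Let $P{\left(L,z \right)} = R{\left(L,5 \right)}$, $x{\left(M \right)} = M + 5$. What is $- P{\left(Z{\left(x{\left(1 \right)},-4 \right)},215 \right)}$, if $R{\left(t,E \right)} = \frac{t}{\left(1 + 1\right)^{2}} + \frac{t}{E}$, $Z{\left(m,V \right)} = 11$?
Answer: $- \frac{99}{20} \approx -4.95$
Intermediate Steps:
$x{\left(M \right)} = 5 + M$
$R{\left(t,E \right)} = \frac{t}{4} + \frac{t}{E}$ ($R{\left(t,E \right)} = \frac{t}{2^{2}} + \frac{t}{E} = \frac{t}{4} + \frac{t}{E}$)
$P{\left(L,z \right)} = \frac{9 L}{20}$ ($P{\left(L,z \right)} = \frac{L}{4} + \frac{L}{5} = \frac{9 L}{20}$)
$- P{\left(Z{\left(x{\left(1 \right)},-4 \right)},215 \right)} = - \frac{9 \cdot 11}{20} = \left(-1\right) \frac{99}{20} = - \frac{99}{20}$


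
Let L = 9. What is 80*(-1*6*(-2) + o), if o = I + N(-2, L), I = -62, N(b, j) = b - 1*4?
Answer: -4480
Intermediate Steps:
N(b, j) = -4 + b (N(b, j) = b - 4 = -4 + b)
o = -68 (o = -62 + (-4 - 2) = -62 - 6 = -68)
80*(-1*6*(-2) + o) = 80*(-1*6*(-2) - 68) = 80*(-6*(-2) - 68) = 80*(12 - 68) = 80*(-56) = -4480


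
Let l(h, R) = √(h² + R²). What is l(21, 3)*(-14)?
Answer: -210*√2 ≈ -296.98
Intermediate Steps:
l(h, R) = √(R² + h²)
l(21, 3)*(-14) = √(3² + 21²)*(-14) = √(9 + 441)*(-14) = √450*(-14) = (15*√2)*(-14) = -210*√2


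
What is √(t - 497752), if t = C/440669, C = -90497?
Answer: I*√96658086411045365/440669 ≈ 705.52*I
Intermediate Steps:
t = -90497/440669 ≈ -0.20536
√(t - 497752) = √(-90497/440669 - 497752) = √(-219343966585/440669) = I*√96658086411045365/440669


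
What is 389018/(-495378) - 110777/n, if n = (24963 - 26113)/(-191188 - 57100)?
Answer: -3406293518801507/142421175 ≈ -2.3917e+7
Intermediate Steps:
n = 575/124144 (n = -1150/(-248288) = -1150*(-1/248288) = 575/124144 ≈ 0.0046317)
389018/(-495378) - 110777/n = 389018/(-495378) - 110777/575/124144 = 389018*(-1/495378) - 110777*124144/575 = -194509/247689 - 13752299888/575 = -3406293518801507/142421175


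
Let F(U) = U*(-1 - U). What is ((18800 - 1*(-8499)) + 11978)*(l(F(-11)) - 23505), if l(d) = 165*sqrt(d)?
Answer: -923205885 + 6480705*I*sqrt(110) ≈ -9.2321e+8 + 6.797e+7*I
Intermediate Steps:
((18800 - 1*(-8499)) + 11978)*(l(F(-11)) - 23505) = ((18800 - 1*(-8499)) + 11978)*(165*sqrt(-1*(-11)*(1 - 11)) - 23505) = ((18800 + 8499) + 11978)*(165*sqrt(-1*(-11)*(-10)) - 23505) = (27299 + 11978)*(165*sqrt(-110) - 23505) = 39277*(165*(I*sqrt(110)) - 23505) = 39277*(165*I*sqrt(110) - 23505) = 39277*(-23505 + 165*I*sqrt(110)) = -923205885 + 6480705*I*sqrt(110)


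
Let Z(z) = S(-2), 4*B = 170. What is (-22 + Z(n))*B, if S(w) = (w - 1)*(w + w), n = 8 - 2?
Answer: -425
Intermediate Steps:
B = 85/2 (B = (¼)*170 = 85/2 ≈ 42.500)
n = 6
S(w) = 2*w*(-1 + w) (S(w) = (-1 + w)*(2*w) = 2*w*(-1 + w))
Z(z) = 12 (Z(z) = 2*(-2)*(-1 - 2) = 2*(-2)*(-3) = 12)
(-22 + Z(n))*B = (-22 + 12)*(85/2) = -10*85/2 = -425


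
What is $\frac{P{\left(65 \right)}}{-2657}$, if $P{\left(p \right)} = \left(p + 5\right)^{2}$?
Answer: $- \frac{4900}{2657} \approx -1.8442$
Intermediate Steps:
$P{\left(p \right)} = \left(5 + p\right)^{2}$
$\frac{P{\left(65 \right)}}{-2657} = \frac{\left(5 + 65\right)^{2}}{-2657} = 70^{2} \left(- \frac{1}{2657}\right) = 4900 \left(- \frac{1}{2657}\right) = - \frac{4900}{2657}$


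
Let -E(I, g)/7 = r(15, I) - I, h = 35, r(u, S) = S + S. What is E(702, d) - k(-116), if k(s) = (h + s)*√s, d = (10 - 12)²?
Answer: -4914 + 162*I*√29 ≈ -4914.0 + 872.4*I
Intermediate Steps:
r(u, S) = 2*S
d = 4 (d = (-2)² = 4)
E(I, g) = -7*I (E(I, g) = -7*(2*I - I) = -7*I)
k(s) = √s*(35 + s) (k(s) = (35 + s)*√s = √s*(35 + s))
E(702, d) - k(-116) = -7*702 - √(-116)*(35 - 116) = -4914 - 2*I*√29*(-81) = -4914 - (-162)*I*√29 = -4914 + 162*I*√29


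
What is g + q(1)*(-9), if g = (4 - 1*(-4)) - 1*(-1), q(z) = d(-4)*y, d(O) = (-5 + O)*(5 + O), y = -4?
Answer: -315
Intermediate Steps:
q(z) = 36 (q(z) = (-25 + (-4)²)*(-4) = (-25 + 16)*(-4) = -9*(-4) = 36)
g = 9 (g = (4 + 4) + 1 = 8 + 1 = 9)
g + q(1)*(-9) = 9 + 36*(-9) = 9 - 324 = -315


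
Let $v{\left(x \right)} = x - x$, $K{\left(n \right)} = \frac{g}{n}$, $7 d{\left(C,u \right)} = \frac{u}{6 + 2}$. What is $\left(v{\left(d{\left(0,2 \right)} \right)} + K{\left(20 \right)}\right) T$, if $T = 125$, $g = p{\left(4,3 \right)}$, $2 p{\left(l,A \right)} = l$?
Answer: $\frac{25}{2} \approx 12.5$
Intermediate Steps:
$p{\left(l,A \right)} = \frac{l}{2}$
$g = 2$ ($g = \frac{1}{2} \cdot 4 = 2$)
$d{\left(C,u \right)} = \frac{u}{56}$ ($d{\left(C,u \right)} = \frac{\frac{1}{6 + 2} u}{7} = \frac{\frac{1}{8} u}{7} = \frac{u}{56}$)
$K{\left(n \right)} = \frac{2}{n}$
$v{\left(x \right)} = 0$
$\left(v{\left(d{\left(0,2 \right)} \right)} + K{\left(20 \right)}\right) T = \left(0 + \frac{2}{20}\right) 125 = \left(0 + 2 \cdot \frac{1}{20}\right) 125 = \left(0 + \frac{1}{10}\right) 125 = \frac{1}{10} \cdot 125 = \frac{25}{2}$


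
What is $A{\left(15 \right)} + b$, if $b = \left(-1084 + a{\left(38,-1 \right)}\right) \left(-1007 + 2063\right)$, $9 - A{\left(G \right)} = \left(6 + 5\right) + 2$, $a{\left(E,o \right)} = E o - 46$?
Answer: $-1233412$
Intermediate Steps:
$a{\left(E,o \right)} = -46 + E o$
$A{\left(G \right)} = -4$ ($A{\left(G \right)} = 9 - \left(\left(6 + 5\right) + 2\right) = 9 - \left(11 + 2\right) = 9 - 13 = -4$)
$b = -1233408$ ($b = \left(-1084 + \left(-46 + 38 \left(-1\right)\right)\right) \left(-1007 + 2063\right) = \left(-1084 - 84\right) 1056 = \left(-1168\right) 1056 = -1233408$)
$A{\left(15 \right)} + b = -4 - 1233408 = -1233412$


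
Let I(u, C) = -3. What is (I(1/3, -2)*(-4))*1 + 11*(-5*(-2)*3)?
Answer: 342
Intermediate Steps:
(I(1/3, -2)*(-4))*1 + 11*(-5*(-2)*3) = -3*(-4)*1 + 11*(-5*(-2)*3) = 12*1 + 11*(10*3) = 12 + 11*30 = 12 + 330 = 342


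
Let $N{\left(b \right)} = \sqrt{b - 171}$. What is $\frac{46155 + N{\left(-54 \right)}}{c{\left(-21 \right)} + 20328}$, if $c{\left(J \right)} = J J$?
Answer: $\frac{15385}{6923} + \frac{5 i}{6923} \approx 2.2223 + 0.00072223 i$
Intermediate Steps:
$c{\left(J \right)} = J^{2}$
$N{\left(b \right)} = \sqrt{-171 + b}$
$\frac{46155 + N{\left(-54 \right)}}{c{\left(-21 \right)} + 20328} = \frac{46155 + \sqrt{-171 - 54}}{\left(-21\right)^{2} + 20328} = \frac{46155 + \sqrt{-225}}{441 + 20328} = \frac{46155 + 15 i}{20769} = \left(46155 + 15 i\right) \frac{1}{20769} = \frac{15385}{6923} + \frac{5 i}{6923}$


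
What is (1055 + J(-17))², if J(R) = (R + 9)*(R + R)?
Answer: 1760929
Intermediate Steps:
J(R) = 2*R*(9 + R) (J(R) = (9 + R)*(2*R) = 2*R*(9 + R))
(1055 + J(-17))² = (1055 + 2*(-17)*(9 - 17))² = (1055 + 2*(-17)*(-8))² = (1055 + 272)² = 1327² = 1760929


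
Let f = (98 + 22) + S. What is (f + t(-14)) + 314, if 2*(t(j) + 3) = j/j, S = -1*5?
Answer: 853/2 ≈ 426.50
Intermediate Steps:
S = -5
t(j) = -5/2 (t(j) = -3 + (j/j)/2 = -3 + (½)*1 = -3 + ½ = -5/2)
f = 115 (f = (98 + 22) - 5 = 120 - 5 = 115)
(f + t(-14)) + 314 = (115 - 5/2) + 314 = 225/2 + 314 = 853/2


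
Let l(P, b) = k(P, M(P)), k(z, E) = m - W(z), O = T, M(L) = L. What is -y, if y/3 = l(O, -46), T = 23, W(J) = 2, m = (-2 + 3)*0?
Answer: 6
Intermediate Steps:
m = 0 (m = 1*0 = 0)
O = 23
k(z, E) = -2 (k(z, E) = 0 - 1*2 = 0 - 2 = -2)
l(P, b) = -2
y = -6 (y = 3*(-2) = -6)
-y = -1*(-6) = 6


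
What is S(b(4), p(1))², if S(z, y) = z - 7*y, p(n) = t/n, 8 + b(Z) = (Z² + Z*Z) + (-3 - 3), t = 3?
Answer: 9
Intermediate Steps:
b(Z) = -14 + 2*Z² (b(Z) = -8 + ((Z² + Z*Z) + (-3 - 3)) = -8 + ((Z² + Z²) - 6) = -8 + (2*Z² - 6) = -8 + (-6 + 2*Z²) = -14 + 2*Z²)
p(n) = 3/n
S(b(4), p(1))² = ((-14 + 2*4²) - 21/1)² = ((-14 + 2*16) - 21)² = ((-14 + 32) - 7*3)² = (18 - 21)² = (-3)² = 9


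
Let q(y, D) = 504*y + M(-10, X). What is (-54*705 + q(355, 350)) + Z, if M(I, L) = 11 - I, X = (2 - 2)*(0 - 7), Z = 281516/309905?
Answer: 43656908771/309905 ≈ 1.4087e+5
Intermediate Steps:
Z = 281516/309905 (Z = 281516*(1/309905) = 281516/309905 ≈ 0.90839)
X = 0 (X = 0*(-7) = 0)
q(y, D) = 21 + 504*y (q(y, D) = 504*y + (11 - 1*(-10)) = 504*y + (11 + 10) = 504*y + 21 = 21 + 504*y)
(-54*705 + q(355, 350)) + Z = (-54*705 + (21 + 504*355)) + 281516/309905 = (-38070 + (21 + 178920)) + 281516/309905 = (-38070 + 178941) + 281516/309905 = 140871 + 281516/309905 = 43656908771/309905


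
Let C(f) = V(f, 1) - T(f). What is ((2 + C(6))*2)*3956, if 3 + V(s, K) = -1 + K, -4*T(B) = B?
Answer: 3956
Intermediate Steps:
T(B) = -B/4
V(s, K) = -4 + K (V(s, K) = -3 + (-1 + K) = -4 + K)
C(f) = -3 + f/4 (C(f) = (-4 + 1) - (-1)*f/4 = -3 + f/4)
((2 + C(6))*2)*3956 = ((2 + (-3 + (¼)*6))*2)*3956 = ((2 + (-3 + 3/2))*2)*3956 = ((2 - 3/2)*2)*3956 = ((½)*2)*3956 = 1*3956 = 3956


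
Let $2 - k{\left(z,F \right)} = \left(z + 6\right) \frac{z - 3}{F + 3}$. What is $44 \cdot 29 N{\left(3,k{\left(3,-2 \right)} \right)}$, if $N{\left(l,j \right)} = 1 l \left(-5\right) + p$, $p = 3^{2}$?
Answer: $-7656$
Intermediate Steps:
$p = 9$
$k{\left(z,F \right)} = 2 - \frac{\left(-3 + z\right) \left(6 + z\right)}{3 + F}$ ($k{\left(z,F \right)} = 2 - \left(z + 6\right) \frac{z - 3}{F + 3} = 2 - \left(6 + z\right) \frac{-3 + z}{3 + F} = 2 - \frac{\left(-3 + z\right) \left(6 + z\right)}{3 + F}$)
$N{\left(l,j \right)} = 9 - 5 l$ ($N{\left(l,j \right)} = 1 l \left(-5\right) + 9 = l \left(-5\right) + 9 = - 5 l + 9 = 9 - 5 l$)
$44 \cdot 29 N{\left(3,k{\left(3,-2 \right)} \right)} = 44 \cdot 29 \left(9 - 15\right) = 1276 \left(9 - 15\right) = 1276 \left(-6\right) = -7656$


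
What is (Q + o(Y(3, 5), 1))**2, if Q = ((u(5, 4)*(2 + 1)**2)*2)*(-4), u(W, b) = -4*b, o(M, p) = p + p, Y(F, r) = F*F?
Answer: 1331716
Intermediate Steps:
Y(F, r) = F**2
o(M, p) = 2*p
Q = 1152 (Q = (((-4*4)*(2 + 1)**2)*2)*(-4) = (-16*3**2*2)*(-4) = (-16*9*2)*(-4) = -144*2*(-4) = -288*(-4) = 1152)
(Q + o(Y(3, 5), 1))**2 = (1152 + 2*1)**2 = (1152 + 2)**2 = 1154**2 = 1331716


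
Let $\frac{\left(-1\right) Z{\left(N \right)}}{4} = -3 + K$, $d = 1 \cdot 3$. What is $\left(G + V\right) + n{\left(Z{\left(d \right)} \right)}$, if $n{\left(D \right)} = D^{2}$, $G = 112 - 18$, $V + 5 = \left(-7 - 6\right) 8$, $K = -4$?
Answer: $769$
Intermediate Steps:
$d = 3$
$Z{\left(N \right)} = 28$ ($Z{\left(N \right)} = - 4 \left(-3 - 4\right) = \left(-4\right) \left(-7\right) = 28$)
$V = -109$ ($V = -5 + \left(-7 - 6\right) 8 = -5 - 104 = -109$)
$G = 94$ ($G = 112 - 18 = 94$)
$\left(G + V\right) + n{\left(Z{\left(d \right)} \right)} = \left(94 - 109\right) + 28^{2} = -15 + 784 = 769$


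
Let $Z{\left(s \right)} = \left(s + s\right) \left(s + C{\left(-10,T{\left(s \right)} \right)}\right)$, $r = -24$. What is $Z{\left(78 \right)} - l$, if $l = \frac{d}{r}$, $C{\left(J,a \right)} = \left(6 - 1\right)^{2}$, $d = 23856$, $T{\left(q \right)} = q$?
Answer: $17062$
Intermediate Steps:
$C{\left(J,a \right)} = 25$ ($C{\left(J,a \right)} = 5^{2} = 25$)
$l = -994$ ($l = \frac{23856}{-24} = 23856 \left(- \frac{1}{24}\right) = -994$)
$Z{\left(s \right)} = 2 s \left(25 + s\right)$ ($Z{\left(s \right)} = \left(s + s\right) \left(s + 25\right) = 2 s \left(25 + s\right)$)
$Z{\left(78 \right)} - l = 2 \cdot 78 \left(25 + 78\right) - -994 = 2 \cdot 78 \cdot 103 + 994 = 16068 + 994 = 17062$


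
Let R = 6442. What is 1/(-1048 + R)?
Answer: 1/5394 ≈ 0.00018539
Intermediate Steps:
1/(-1048 + R) = 1/(-1048 + 6442) = 1/5394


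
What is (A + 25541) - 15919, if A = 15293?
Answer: 24915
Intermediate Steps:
(A + 25541) - 15919 = (15293 + 25541) - 15919 = 40834 - 15919 = 24915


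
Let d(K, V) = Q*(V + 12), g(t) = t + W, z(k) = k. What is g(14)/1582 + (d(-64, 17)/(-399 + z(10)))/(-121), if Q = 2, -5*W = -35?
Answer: 154315/10637594 ≈ 0.014507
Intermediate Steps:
W = 7 (W = -1/5*(-35) = 7)
g(t) = 7 + t (g(t) = t + 7 = 7 + t)
d(K, V) = 24 + 2*V (d(K, V) = 2*(V + 12) = 2*(12 + V) = 24 + 2*V)
g(14)/1582 + (d(-64, 17)/(-399 + z(10)))/(-121) = (7 + 14)/1582 + ((24 + 2*17)/(-399 + 10))/(-121) = 21*(1/1582) + ((24 + 34)/(-389))*(-1/121) = 3/226 + (58*(-1/389))*(-1/121) = 3/226 - 58/389*(-1/121) = 3/226 + 58/47069 = 154315/10637594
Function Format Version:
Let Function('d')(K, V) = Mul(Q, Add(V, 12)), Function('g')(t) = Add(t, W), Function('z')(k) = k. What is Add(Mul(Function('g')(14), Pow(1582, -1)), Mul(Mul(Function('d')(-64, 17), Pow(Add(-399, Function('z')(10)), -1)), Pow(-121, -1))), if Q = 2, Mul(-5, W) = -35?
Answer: Rational(154315, 10637594) ≈ 0.014507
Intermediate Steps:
W = 7 (W = Mul(Rational(-1, 5), -35) = 7)
Function('g')(t) = Add(7, t) (Function('g')(t) = Add(t, 7) = Add(7, t))
Function('d')(K, V) = Add(24, Mul(2, V)) (Function('d')(K, V) = Mul(2, Add(V, 12)) = Mul(2, Add(12, V)) = Add(24, Mul(2, V)))
Add(Mul(Function('g')(14), Pow(1582, -1)), Mul(Mul(Function('d')(-64, 17), Pow(Add(-399, Function('z')(10)), -1)), Pow(-121, -1))) = Add(Mul(Add(7, 14), Pow(1582, -1)), Mul(Mul(Add(24, Mul(2, 17)), Pow(Add(-399, 10), -1)), Pow(-121, -1))) = Add(Mul(21, Rational(1, 1582)), Mul(Mul(Add(24, 34), Pow(-389, -1)), Rational(-1, 121))) = Add(Rational(3, 226), Mul(Mul(58, Rational(-1, 389)), Rational(-1, 121))) = Add(Rational(3, 226), Mul(Rational(-58, 389), Rational(-1, 121))) = Add(Rational(3, 226), Rational(58, 47069)) = Rational(154315, 10637594)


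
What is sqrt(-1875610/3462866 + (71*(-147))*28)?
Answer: I*sqrt(25053170149001)/9259 ≈ 540.59*I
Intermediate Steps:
sqrt(-1875610/3462866 + (71*(-147))*28) = sqrt(-1875610*1/3462866 - 10437*28) = sqrt(-5015/9259 - 292236) = sqrt(-2705818139/9259) = I*sqrt(25053170149001)/9259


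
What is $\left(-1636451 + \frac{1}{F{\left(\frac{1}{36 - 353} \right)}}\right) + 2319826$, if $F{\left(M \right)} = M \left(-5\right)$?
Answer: $\frac{3417192}{5} \approx 6.8344 \cdot 10^{5}$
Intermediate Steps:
$F{\left(M \right)} = - 5 M$
$\left(-1636451 + \frac{1}{F{\left(\frac{1}{36 - 353} \right)}}\right) + 2319826 = \left(-1636451 + \frac{1}{\left(-5\right) \frac{1}{36 - 353}}\right) + 2319826 = \left(-1636451 + \frac{1}{\left(-5\right) \frac{1}{-317}}\right) + 2319826 = \left(-1636451 + \frac{1}{\left(-5\right) \left(- \frac{1}{317}\right)}\right) + 2319826 = \left(-1636451 + \frac{1}{\frac{5}{317}}\right) + 2319826 = \left(-1636451 + \frac{317}{5}\right) + 2319826 = - \frac{8181938}{5} + 2319826 = \frac{3417192}{5}$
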